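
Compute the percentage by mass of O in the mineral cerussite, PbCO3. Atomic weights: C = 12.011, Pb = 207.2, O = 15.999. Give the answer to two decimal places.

M(PbCO3) = 267.208 g/mol.
O contributes 3 × 15.999 = 47.997 g per mole.
47.997/267.208 = 0.1796 → 17.96%.

17.96 weight percent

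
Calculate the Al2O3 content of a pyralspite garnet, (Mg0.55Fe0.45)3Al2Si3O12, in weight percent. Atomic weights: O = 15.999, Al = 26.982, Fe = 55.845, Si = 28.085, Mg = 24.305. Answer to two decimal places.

22.88 wt%

Molar mass of (Mg0.55Fe0.45)3Al2Si3O12 = 1.65×24.305 + 1.35×55.845 + 2×26.982 + 3×28.085 + 12×15.999 = 445.701 g/mol.
Each formula unit contains 2 Al, equivalent to 2/2 = 1.0000 mol Al2O3.
M(Al2O3) = 2×26.982 + 3×15.999 = 101.961 g/mol.
Mass of Al2O3 per formula unit = 1.0000 × 101.961 = 101.961 g.
Al2O3 wt% = 101.961 / 445.701 × 100 = 22.88%.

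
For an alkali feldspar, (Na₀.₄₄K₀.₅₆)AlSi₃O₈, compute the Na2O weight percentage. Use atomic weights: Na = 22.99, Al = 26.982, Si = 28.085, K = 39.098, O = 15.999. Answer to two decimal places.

Molar mass of (Na₀.₄₄K₀.₅₆)AlSi₃O₈ = 0.44·22.99 + 0.56·39.098 + 1·26.982 + 3·28.085 + 8·15.999 = 271.239 g/mol.
Each formula unit contains 0.44 Na, equivalent to 0.44/2 = 0.2200 mol Na2O.
M(Na2O) = 2×22.99 + 1×15.999 = 61.979 g/mol.
Mass of Na2O per formula unit = 0.2200 × 61.979 = 13.635 g.
Na2O wt% = 13.635 / 271.239 × 100 = 5.03%.

5.03 wt%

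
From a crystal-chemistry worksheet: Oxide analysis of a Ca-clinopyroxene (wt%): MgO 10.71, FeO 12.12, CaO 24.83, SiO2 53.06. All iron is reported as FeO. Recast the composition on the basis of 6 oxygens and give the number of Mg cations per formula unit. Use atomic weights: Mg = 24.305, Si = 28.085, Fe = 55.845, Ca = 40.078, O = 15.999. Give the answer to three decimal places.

MgO (M=40.304): mol = 0.26573; Mg = 0.26573, O = 0.26573.
FeO (M=71.844): mol = 0.16870; Fe = 0.16870, O = 0.16870.
CaO (M=56.077): mol = 0.44278; Ca = 0.44278, O = 0.44278.
SiO2 (M=60.083): mol = 0.88311; Si = 0.88311, O = 1.76622.
ΣO = 2.64343; factor = 6/ΣO = 2.26978.
Mg apfu = 0.26573 × 2.26978 = 0.603.

0.603 Mg apfu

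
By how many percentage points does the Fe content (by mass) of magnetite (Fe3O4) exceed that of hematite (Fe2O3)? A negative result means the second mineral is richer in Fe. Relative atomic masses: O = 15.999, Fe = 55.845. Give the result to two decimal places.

M(Fe3O4) = 231.531 g/mol, so wt% Fe = 167.535/231.531 × 100 = 72.36%.
M(Fe2O3) = 159.687 g/mol, so wt% Fe = 111.690/159.687 × 100 = 69.94%.
72.36 − 69.94 = 2.42 pp.

2.42 percentage points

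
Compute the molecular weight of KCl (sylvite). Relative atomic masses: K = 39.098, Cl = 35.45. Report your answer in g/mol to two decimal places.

The formula mass is the sum 1(39.098) + 1(35.45).

74.55 g/mol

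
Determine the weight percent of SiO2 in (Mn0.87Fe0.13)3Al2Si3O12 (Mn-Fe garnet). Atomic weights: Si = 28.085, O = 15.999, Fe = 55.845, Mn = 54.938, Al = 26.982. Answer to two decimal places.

36.39 wt%

Molar mass of (Mn0.87Fe0.13)3Al2Si3O12 = 2.61×54.938 + 0.39×55.845 + 2×26.982 + 3×28.085 + 12×15.999 = 495.375 g/mol.
Each formula unit contains 3 Si, equivalent to 3/1 = 3.0000 mol SiO2.
M(SiO2) = 1×28.085 + 2×15.999 = 60.083 g/mol.
Mass of SiO2 per formula unit = 3.0000 × 60.083 = 180.249 g.
SiO2 wt% = 180.249 / 495.375 × 100 = 36.39%.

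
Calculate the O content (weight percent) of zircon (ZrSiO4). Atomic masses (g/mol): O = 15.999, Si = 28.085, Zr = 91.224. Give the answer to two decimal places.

Molar mass of ZrSiO4: 1×91.224 + 1×28.085 + 4×15.999 = 183.305 g/mol.
Mass of O per formula unit: 4 × 15.999 = 63.996 g.
Weight fraction O = 63.996 / 183.305 = 0.3491.

34.91 weight percent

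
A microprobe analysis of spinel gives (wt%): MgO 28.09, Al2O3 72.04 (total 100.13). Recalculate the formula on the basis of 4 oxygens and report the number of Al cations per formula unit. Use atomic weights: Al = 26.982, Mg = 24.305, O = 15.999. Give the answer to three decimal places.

2.007 Al apfu

MgO (M=40.304): mol = 0.69695; Mg = 0.69695, O = 0.69695.
Al2O3 (M=101.961): mol = 0.70654; Al = 1.41308, O = 2.11962.
ΣO = 2.81657; factor = 4/ΣO = 1.42017.
Al apfu = 1.41308 × 1.42017 = 2.007.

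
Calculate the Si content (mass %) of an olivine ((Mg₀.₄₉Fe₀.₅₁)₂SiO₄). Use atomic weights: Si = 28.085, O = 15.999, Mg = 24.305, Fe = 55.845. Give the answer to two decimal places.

16.25 mass %

Molar mass of (Mg₀.₄₉Fe₀.₅₁)₂SiO₄: 0.98×24.305 + 1.02×55.845 + 1×28.085 + 4×15.999 = 172.862 g/mol.
Mass of Si per formula unit: 1 × 28.085 = 28.085 g.
Weight fraction Si = 28.085 / 172.862 = 0.1625.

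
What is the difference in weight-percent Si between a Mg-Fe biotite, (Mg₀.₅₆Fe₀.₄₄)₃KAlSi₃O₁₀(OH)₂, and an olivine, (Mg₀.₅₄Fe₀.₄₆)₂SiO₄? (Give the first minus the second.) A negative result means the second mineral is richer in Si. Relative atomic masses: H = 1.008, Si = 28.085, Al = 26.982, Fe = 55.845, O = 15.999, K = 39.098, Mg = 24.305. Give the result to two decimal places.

1.81 percentage points

M((Mg₀.₅₆Fe₀.₄₄)₃KAlSi₃O₁₀(OH)₂) = 458.887 g/mol, so wt% Si = 84.255/458.887 × 100 = 18.36%.
M((Mg₀.₅₄Fe₀.₄₆)₂SiO₄) = 169.708 g/mol, so wt% Si = 28.085/169.708 × 100 = 16.55%.
18.36 − 16.55 = 1.81 pp.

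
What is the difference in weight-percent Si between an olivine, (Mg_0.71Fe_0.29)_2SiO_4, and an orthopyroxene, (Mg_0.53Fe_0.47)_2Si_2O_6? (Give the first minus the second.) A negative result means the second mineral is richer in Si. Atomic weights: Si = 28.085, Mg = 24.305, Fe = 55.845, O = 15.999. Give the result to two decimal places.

M((Mg_0.71Fe_0.29)_2SiO_4) = 158.984 g/mol, so wt% Si = 28.085/158.984 × 100 = 17.67%.
M((Mg_0.53Fe_0.47)_2Si_2O_6) = 230.422 g/mol, so wt% Si = 56.170/230.422 × 100 = 24.38%.
17.67 − 24.38 = -6.71 pp.

-6.71 percentage points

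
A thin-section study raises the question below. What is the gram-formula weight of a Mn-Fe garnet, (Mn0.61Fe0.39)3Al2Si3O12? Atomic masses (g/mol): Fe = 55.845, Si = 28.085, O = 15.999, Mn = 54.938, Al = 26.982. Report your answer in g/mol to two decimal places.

M = 1.83(54.938) + 1.17(55.845) + 2(26.982) + 3(28.085) + 12(15.999)

496.08 g/mol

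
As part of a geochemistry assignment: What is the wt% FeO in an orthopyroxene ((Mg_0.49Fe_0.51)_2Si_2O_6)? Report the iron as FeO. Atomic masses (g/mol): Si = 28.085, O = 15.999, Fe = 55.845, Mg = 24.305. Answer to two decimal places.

Molar mass of (Mg_0.49Fe_0.51)_2Si_2O_6 = 0.98×24.305 + 1.02×55.845 + 2×28.085 + 6×15.999 = 232.945 g/mol.
Each formula unit contains 1.02 Fe, equivalent to 1.02/1 = 1.0200 mol FeO.
M(FeO) = 1×55.845 + 1×15.999 = 71.844 g/mol.
Mass of FeO per formula unit = 1.0200 × 71.844 = 73.281 g.
FeO wt% = 73.281 / 232.945 × 100 = 31.46%.

31.46 wt%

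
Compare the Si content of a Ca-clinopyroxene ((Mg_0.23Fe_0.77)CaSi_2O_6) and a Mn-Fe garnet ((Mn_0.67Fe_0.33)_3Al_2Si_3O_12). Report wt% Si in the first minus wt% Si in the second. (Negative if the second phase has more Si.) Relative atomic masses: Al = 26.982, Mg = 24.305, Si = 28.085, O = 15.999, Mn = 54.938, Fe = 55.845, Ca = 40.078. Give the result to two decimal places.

Si in (Mg_0.23Fe_0.77)CaSi_2O_6: molar mass 240.833 g/mol; 2×28.085 = 56.170 g → 23.32 wt%.
Si in (Mn_0.67Fe_0.33)_3Al_2Si_3O_12: molar mass 495.919 g/mol; 3×28.085 = 84.255 g → 16.99 wt%.
Difference = 23.32 − 16.99 = 6.33 percentage points.

6.33 percentage points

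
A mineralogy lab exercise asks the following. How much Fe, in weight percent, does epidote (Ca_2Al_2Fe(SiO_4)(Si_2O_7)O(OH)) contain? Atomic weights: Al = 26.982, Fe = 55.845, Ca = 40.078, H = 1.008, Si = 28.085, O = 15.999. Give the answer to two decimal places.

Molar mass of Ca_2Al_2Fe(SiO_4)(Si_2O_7)O(OH): 2·40.078 + 2·26.982 + 1·55.845 + 3·28.085 + 13·15.999 + 1·1.008 = 483.215 g/mol.
Mass of Fe per formula unit: 1 × 55.845 = 55.845 g.
Weight fraction Fe = 55.845 / 483.215 = 0.1156.

11.56 weight percent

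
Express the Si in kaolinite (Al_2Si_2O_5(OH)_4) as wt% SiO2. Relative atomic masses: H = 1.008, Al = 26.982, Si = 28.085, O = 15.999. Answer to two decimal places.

Formula mass = 258.157 g/mol.
2 Si → 2.0000 mol SiO2 per formula unit; M(SiO2) = 60.083, so SiO2 mass = 120.166 g.
120.166/258.157 × 100 = 46.55 wt%.

46.55 wt%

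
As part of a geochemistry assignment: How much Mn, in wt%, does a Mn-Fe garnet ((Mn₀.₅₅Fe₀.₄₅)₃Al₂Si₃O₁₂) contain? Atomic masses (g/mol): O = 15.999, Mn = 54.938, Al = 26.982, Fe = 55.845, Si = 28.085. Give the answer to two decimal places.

18.27 wt%

M((Mn₀.₅₅Fe₀.₄₅)₃Al₂Si₃O₁₂) = 496.245 g/mol.
Mn contributes 1.65 × 54.938 = 90.648 g per mole.
90.648/496.245 = 0.1827 → 18.27%.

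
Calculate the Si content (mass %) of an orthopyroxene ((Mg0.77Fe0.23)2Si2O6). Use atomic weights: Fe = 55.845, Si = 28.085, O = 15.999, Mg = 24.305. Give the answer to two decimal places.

26.09 mass %

Molar mass of (Mg0.77Fe0.23)2Si2O6: 1.54*24.305 + 0.46*55.845 + 2*28.085 + 6*15.999 = 215.282 g/mol.
Mass of Si per formula unit: 2 × 28.085 = 56.170 g.
Weight fraction Si = 56.170 / 215.282 = 0.2609.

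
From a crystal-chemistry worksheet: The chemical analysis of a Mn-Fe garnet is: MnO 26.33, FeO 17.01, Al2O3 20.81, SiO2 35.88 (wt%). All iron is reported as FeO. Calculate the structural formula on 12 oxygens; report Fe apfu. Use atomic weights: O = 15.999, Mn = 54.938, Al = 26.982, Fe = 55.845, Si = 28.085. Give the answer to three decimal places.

MnO: 26.33/70.937 = 0.37117 mol → 0.37117 mol Mn, 0.37117 mol O.
FeO: 17.01/71.844 = 0.23676 mol → 0.23676 mol Fe, 0.23676 mol O.
Al2O3: 20.81/101.961 = 0.20410 mol → 0.40820 mol Al, 0.61230 mol O.
SiO2: 35.88/60.083 = 0.59717 mol → 0.59717 mol Si, 1.19434 mol O.
Total oxygen = 2.41457 mol. Normalization factor = 12/2.41457 = 4.96983.
Fe per 12 O = 0.23676 × 4.96983 = 1.177.

1.177 Fe apfu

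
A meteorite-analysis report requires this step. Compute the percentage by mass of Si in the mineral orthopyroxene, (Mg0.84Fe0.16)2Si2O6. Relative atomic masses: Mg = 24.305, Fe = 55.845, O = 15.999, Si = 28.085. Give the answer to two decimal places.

M((Mg0.84Fe0.16)2Si2O6) = 210.867 g/mol.
Si contributes 2 × 28.085 = 56.170 g per mole.
56.170/210.867 = 0.2664 → 26.64%.

26.64 wt%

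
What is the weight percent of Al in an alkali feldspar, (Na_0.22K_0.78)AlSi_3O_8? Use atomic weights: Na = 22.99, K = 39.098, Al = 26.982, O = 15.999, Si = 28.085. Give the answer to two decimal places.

M((Na_0.22K_0.78)AlSi_3O_8) = 274.783 g/mol.
Al contributes 1 × 26.982 = 26.982 g per mole.
26.982/274.783 = 0.0982 → 9.82%.

9.82 weight percent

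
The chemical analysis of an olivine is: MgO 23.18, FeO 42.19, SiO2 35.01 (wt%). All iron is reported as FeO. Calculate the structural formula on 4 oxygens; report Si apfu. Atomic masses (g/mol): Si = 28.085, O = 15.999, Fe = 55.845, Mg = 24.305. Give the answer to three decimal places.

MgO (M=40.304): mol = 0.57513; Mg = 0.57513, O = 0.57513.
FeO (M=71.844): mol = 0.58724; Fe = 0.58724, O = 0.58724.
SiO2 (M=60.083): mol = 0.58269; Si = 0.58269, O = 1.16538.
ΣO = 2.32775; factor = 4/ΣO = 1.71840.
Si apfu = 0.58269 × 1.71840 = 1.001.

1.001 Si apfu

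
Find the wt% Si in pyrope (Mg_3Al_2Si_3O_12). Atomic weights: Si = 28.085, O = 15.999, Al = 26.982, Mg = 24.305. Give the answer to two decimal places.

Formula mass = 3×24.305 + 2×26.982 + 3×28.085 + 12×15.999 = 403.122 g/mol, of which 84.255 g is Si.
So Si makes up 84.255/403.122 = 0.2090 of the mass, i.e. 20.90%.

20.90 wt%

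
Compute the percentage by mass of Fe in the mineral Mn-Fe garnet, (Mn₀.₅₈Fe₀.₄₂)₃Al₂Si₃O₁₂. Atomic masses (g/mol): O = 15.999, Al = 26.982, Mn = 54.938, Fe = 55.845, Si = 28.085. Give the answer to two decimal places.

M((Mn₀.₅₈Fe₀.₄₂)₃Al₂Si₃O₁₂) = 496.164 g/mol.
Fe contributes 1.26 × 55.845 = 70.365 g per mole.
70.365/496.164 = 0.1418 → 14.18%.

14.18 mass %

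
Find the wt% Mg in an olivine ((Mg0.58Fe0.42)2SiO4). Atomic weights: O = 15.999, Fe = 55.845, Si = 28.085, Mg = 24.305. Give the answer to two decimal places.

16.86 weight percent

Formula mass = 1.16*24.305 + 0.84*55.845 + 1*28.085 + 4*15.999 = 167.185 g/mol, of which 28.194 g is Mg.
So Mg makes up 28.194/167.185 = 0.1686 of the mass, i.e. 16.86%.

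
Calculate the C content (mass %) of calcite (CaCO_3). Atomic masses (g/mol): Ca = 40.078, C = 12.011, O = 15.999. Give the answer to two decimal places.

Molar mass of CaCO_3: 1*40.078 + 1*12.011 + 3*15.999 = 100.086 g/mol.
Mass of C per formula unit: 1 × 12.011 = 12.011 g.
Weight fraction C = 12.011 / 100.086 = 0.1200.

12.00 mass %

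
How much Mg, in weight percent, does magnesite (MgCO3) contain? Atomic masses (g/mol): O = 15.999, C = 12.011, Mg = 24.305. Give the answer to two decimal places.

Molar mass of MgCO3: 1·24.305 + 1·12.011 + 3·15.999 = 84.313 g/mol.
Mass of Mg per formula unit: 1 × 24.305 = 24.305 g.
Weight fraction Mg = 24.305 / 84.313 = 0.2883.

28.83 weight percent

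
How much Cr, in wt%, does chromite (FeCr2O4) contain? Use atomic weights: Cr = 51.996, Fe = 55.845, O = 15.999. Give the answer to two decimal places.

Molar mass of FeCr2O4: 1*55.845 + 2*51.996 + 4*15.999 = 223.833 g/mol.
Mass of Cr per formula unit: 2 × 51.996 = 103.992 g.
Weight fraction Cr = 103.992 / 223.833 = 0.4646.

46.46 wt%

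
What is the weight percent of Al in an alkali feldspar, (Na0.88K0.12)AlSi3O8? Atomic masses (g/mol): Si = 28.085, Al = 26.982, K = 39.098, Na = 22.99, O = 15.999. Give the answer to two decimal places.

M((Na0.88K0.12)AlSi3O8) = 264.152 g/mol.
Al contributes 1 × 26.982 = 26.982 g per mole.
26.982/264.152 = 0.1021 → 10.21%.

10.21 weight percent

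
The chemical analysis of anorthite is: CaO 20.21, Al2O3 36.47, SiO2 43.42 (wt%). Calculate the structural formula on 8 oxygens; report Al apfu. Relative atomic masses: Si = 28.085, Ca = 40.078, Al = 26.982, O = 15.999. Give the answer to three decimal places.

1.988 Al apfu

20.21 wt% CaO ÷ 56.077 g/mol = 0.36040 mol, giving 0.36040 Ca and 0.36040 O.
36.47 wt% Al2O3 ÷ 101.961 g/mol = 0.35769 mol, giving 0.71538 Al and 1.07307 O.
43.42 wt% SiO2 ÷ 60.083 g/mol = 0.72267 mol, giving 0.72267 Si and 1.44534 O.
Oxygen sums to 2.87881; scaling by 8/2.87881 = 2.77893 puts the formula on 8 O.
Al: 0.71538 × 2.77893 = 1.988 atoms per formula unit.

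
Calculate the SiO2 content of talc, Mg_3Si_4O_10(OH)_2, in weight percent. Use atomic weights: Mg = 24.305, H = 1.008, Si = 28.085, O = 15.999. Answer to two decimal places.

M(Mg_3Si_4O_10(OH)_2) = 379.259 g/mol; M(SiO2) = 60.083 g/mol.
Moles SiO2 per formula unit = 4 Si ÷ 1 = 4.0000.
SiO2 fraction = (4.0000 × 60.083) / 379.259 = 240.332/379.259 = 0.6337.

63.37 wt%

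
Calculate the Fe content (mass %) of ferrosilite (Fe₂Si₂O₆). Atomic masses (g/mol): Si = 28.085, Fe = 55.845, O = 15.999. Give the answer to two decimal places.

M(Fe₂Si₂O₆) = 263.854 g/mol.
Fe contributes 2 × 55.845 = 111.690 g per mole.
111.690/263.854 = 0.4233 → 42.33%.

42.33 mass %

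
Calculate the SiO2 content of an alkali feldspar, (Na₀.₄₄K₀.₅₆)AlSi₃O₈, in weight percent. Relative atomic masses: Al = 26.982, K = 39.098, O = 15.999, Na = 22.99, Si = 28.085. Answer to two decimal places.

Molar mass of (Na₀.₄₄K₀.₅₆)AlSi₃O₈ = 0.44×22.99 + 0.56×39.098 + 1×26.982 + 3×28.085 + 8×15.999 = 271.239 g/mol.
Each formula unit contains 3 Si, equivalent to 3/1 = 3.0000 mol SiO2.
M(SiO2) = 1×28.085 + 2×15.999 = 60.083 g/mol.
Mass of SiO2 per formula unit = 3.0000 × 60.083 = 180.249 g.
SiO2 wt% = 180.249 / 271.239 × 100 = 66.45%.

66.45 wt%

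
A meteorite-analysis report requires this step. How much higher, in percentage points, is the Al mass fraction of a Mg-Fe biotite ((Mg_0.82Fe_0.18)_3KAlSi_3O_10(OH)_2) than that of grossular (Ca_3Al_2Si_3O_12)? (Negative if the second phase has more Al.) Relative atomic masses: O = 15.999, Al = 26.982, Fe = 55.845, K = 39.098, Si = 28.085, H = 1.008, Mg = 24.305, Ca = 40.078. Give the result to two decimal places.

First mineral: 26.982 g Al in 434.286 g formula = 6.21 wt% Al.
Second mineral: 53.964 g Al in 450.441 g formula = 11.98 wt% Al.
6.21% − 11.98% gives a difference of -5.77 percentage points.

-5.77 percentage points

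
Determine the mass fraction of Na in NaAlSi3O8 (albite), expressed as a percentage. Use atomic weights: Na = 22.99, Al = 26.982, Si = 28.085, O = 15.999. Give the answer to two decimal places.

8.77 wt%

M(NaAlSi3O8) = 262.219 g/mol.
Na contributes 1 × 22.99 = 22.990 g per mole.
22.990/262.219 = 0.0877 → 8.77%.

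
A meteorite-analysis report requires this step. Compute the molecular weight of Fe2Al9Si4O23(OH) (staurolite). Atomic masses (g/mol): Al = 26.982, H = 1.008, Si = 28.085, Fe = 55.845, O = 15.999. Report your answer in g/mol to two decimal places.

Fe: 2 × 55.845 = 111.6900
Al: 9 × 26.982 = 242.8380
Si: 4 × 28.085 = 112.3400
O: 24 × 15.999 = 383.9760
H: 1 × 1.008 = 1.0080
Summing the contributions gives the formula mass.

851.85 g/mol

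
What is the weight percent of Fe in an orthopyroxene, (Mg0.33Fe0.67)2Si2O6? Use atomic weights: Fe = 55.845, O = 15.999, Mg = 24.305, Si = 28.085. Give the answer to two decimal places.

30.79 mass %

Formula mass = 0.66·24.305 + 1.34·55.845 + 2·28.085 + 6·15.999 = 243.038 g/mol, of which 74.832 g is Fe.
So Fe makes up 74.832/243.038 = 0.3079 of the mass, i.e. 30.79%.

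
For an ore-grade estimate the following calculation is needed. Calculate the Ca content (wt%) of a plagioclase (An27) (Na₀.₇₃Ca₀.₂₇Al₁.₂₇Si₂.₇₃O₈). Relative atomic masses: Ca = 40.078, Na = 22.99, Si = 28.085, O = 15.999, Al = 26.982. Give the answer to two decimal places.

4.06 wt%

Formula mass = 0.73×22.99 + 0.27×40.078 + 1.27×26.982 + 2.73×28.085 + 8×15.999 = 266.535 g/mol, of which 10.821 g is Ca.
So Ca makes up 10.821/266.535 = 0.0406 of the mass, i.e. 4.06%.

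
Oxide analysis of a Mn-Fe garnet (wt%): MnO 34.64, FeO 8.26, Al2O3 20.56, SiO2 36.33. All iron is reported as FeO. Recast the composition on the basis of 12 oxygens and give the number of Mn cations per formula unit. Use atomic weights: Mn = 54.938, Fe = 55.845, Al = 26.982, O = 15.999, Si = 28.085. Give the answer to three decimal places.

2.424 Mn apfu

MnO: 34.64/70.937 = 0.48832 mol → 0.48832 mol Mn, 0.48832 mol O.
FeO: 8.26/71.844 = 0.11497 mol → 0.11497 mol Fe, 0.11497 mol O.
Al2O3: 20.56/101.961 = 0.20165 mol → 0.40330 mol Al, 0.60495 mol O.
SiO2: 36.33/60.083 = 0.60466 mol → 0.60466 mol Si, 1.20932 mol O.
Total oxygen = 2.41756 mol. Normalization factor = 12/2.41756 = 4.96368.
Mn per 12 O = 0.48832 × 4.96368 = 2.424.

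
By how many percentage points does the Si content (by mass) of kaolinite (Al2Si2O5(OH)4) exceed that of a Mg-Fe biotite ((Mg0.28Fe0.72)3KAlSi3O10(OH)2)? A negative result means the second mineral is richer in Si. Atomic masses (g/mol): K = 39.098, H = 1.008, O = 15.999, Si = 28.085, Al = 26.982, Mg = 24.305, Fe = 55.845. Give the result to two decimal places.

4.40 percentage points

Si in Al2Si2O5(OH)4: molar mass 258.157 g/mol; 2×28.085 = 56.170 g → 21.76 wt%.
Si in (Mg0.28Fe0.72)3KAlSi3O10(OH)2: molar mass 485.380 g/mol; 3×28.085 = 84.255 g → 17.36 wt%.
Difference = 21.76 − 17.36 = 4.40 percentage points.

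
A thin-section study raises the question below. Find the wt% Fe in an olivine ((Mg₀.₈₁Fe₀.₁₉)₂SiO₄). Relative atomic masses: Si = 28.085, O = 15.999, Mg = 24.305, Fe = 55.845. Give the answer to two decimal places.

Formula mass = 1.62×24.305 + 0.38×55.845 + 1×28.085 + 4×15.999 = 152.676 g/mol, of which 21.221 g is Fe.
So Fe makes up 21.221/152.676 = 0.1390 of the mass, i.e. 13.90%.

13.90 wt%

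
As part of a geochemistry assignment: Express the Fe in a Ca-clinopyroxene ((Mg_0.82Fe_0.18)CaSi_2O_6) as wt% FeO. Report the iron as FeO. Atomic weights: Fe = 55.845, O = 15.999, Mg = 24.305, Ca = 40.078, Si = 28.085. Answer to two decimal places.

Formula mass = 222.224 g/mol.
0.18 Fe → 0.1800 mol FeO per formula unit; M(FeO) = 71.844, so FeO mass = 12.932 g.
12.932/222.224 × 100 = 5.82 wt%.

5.82 wt%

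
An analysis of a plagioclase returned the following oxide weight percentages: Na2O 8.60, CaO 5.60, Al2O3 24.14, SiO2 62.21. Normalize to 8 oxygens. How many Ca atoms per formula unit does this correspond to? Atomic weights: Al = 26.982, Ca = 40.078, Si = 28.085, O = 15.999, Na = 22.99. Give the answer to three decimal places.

0.265 Ca apfu

Na2O: 8.60/61.979 = 0.13876 mol → 0.27752 mol Na, 0.13876 mol O.
CaO: 5.60/56.077 = 0.09986 mol → 0.09986 mol Ca, 0.09986 mol O.
Al2O3: 24.14/101.961 = 0.23676 mol → 0.47352 mol Al, 0.71028 mol O.
SiO2: 62.21/60.083 = 1.03540 mol → 1.03540 mol Si, 2.07080 mol O.
Total oxygen = 3.01970 mol. Normalization factor = 8/3.01970 = 2.64927.
Ca per 8 O = 0.09986 × 2.64927 = 0.265.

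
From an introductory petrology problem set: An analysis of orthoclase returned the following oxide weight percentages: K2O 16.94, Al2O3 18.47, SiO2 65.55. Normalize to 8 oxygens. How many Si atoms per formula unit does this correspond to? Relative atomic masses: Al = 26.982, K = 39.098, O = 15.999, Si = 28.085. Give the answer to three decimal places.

3.004 Si apfu

16.94 wt% K2O ÷ 94.195 g/mol = 0.17984 mol, giving 0.35968 K and 0.17984 O.
18.47 wt% Al2O3 ÷ 101.961 g/mol = 0.18115 mol, giving 0.36230 Al and 0.54345 O.
65.55 wt% SiO2 ÷ 60.083 g/mol = 1.09099 mol, giving 1.09099 Si and 2.18198 O.
Oxygen sums to 2.90527; scaling by 8/2.90527 = 2.75362 puts the formula on 8 O.
Si: 1.09099 × 2.75362 = 3.004 atoms per formula unit.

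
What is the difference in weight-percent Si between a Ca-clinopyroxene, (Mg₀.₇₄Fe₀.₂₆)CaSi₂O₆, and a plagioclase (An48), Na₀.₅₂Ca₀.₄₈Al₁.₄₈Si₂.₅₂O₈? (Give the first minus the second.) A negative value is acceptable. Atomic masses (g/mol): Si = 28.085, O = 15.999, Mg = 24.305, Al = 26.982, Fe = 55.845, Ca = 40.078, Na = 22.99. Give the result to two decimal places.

-1.23 percentage points

M((Mg₀.₇₄Fe₀.₂₆)CaSi₂O₆) = 224.747 g/mol, so wt% Si = 56.170/224.747 × 100 = 24.99%.
M(Na₀.₅₂Ca₀.₄₈Al₁.₄₈Si₂.₅₂O₈) = 269.892 g/mol, so wt% Si = 70.774/269.892 × 100 = 26.22%.
24.99 − 26.22 = -1.23 pp.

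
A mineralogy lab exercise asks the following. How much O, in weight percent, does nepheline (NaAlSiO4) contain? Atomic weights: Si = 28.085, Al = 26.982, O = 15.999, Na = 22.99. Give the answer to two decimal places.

45.05 weight percent

M(NaAlSiO4) = 142.053 g/mol.
O contributes 4 × 15.999 = 63.996 g per mole.
63.996/142.053 = 0.4505 → 45.05%.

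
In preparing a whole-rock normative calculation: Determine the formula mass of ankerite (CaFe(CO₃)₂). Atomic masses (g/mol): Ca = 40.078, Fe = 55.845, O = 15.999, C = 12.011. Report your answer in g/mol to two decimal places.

The formula mass is the sum 1(40.078) + 1(55.845) + 2(12.011) + 6(15.999).

215.94 g/mol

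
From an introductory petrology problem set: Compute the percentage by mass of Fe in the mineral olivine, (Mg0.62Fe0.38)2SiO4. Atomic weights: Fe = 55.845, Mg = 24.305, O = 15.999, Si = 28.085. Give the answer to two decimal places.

M((Mg0.62Fe0.38)2SiO4) = 164.661 g/mol.
Fe contributes 0.76 × 55.845 = 42.442 g per mole.
42.442/164.661 = 0.2578 → 25.78%.

25.78 mass %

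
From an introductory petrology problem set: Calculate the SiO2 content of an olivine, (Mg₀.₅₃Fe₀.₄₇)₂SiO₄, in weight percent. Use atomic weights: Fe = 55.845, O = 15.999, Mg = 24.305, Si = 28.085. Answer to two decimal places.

Formula mass = 170.339 g/mol.
1 Si → 1.0000 mol SiO2 per formula unit; M(SiO2) = 60.083, so SiO2 mass = 60.083 g.
60.083/170.339 × 100 = 35.27 wt%.

35.27 wt%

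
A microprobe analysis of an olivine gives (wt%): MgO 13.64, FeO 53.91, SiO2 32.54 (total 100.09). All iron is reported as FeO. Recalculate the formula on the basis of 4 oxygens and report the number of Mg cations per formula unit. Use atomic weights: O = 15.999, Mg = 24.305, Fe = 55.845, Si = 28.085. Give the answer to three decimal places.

0.623 Mg apfu

MgO (M=40.304): mol = 0.33843; Mg = 0.33843, O = 0.33843.
FeO (M=71.844): mol = 0.75038; Fe = 0.75038, O = 0.75038.
SiO2 (M=60.083): mol = 0.54158; Si = 0.54158, O = 1.08316.
ΣO = 2.17197; factor = 4/ΣO = 1.84165.
Mg apfu = 0.33843 × 1.84165 = 0.623.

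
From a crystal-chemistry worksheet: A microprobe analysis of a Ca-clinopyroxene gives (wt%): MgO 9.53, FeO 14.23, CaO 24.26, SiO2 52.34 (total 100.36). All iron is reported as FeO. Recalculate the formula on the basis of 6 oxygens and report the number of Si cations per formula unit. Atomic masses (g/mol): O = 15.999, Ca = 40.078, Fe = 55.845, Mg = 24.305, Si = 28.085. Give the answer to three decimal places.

2.003 Si apfu

MgO: 9.53/40.304 = 0.23645 mol → 0.23645 mol Mg, 0.23645 mol O.
FeO: 14.23/71.844 = 0.19807 mol → 0.19807 mol Fe, 0.19807 mol O.
CaO: 24.26/56.077 = 0.43262 mol → 0.43262 mol Ca, 0.43262 mol O.
SiO2: 52.34/60.083 = 0.87113 mol → 0.87113 mol Si, 1.74226 mol O.
Total oxygen = 2.60940 mol. Normalization factor = 6/2.60940 = 2.29938.
Si per 6 O = 0.87113 × 2.29938 = 2.003.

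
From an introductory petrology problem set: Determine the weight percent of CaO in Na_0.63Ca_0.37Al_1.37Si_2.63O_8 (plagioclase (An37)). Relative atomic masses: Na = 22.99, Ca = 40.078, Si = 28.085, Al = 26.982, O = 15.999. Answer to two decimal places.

Formula mass = 268.133 g/mol.
0.37 Ca → 0.3700 mol CaO per formula unit; M(CaO) = 56.077, so CaO mass = 20.748 g.
20.748/268.133 × 100 = 7.74 wt%.

7.74 wt%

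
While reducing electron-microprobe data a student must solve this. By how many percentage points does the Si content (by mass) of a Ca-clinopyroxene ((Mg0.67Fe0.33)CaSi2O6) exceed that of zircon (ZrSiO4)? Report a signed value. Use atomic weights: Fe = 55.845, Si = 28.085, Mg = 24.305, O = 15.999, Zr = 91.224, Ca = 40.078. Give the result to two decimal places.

M((Mg0.67Fe0.33)CaSi2O6) = 226.955 g/mol, so wt% Si = 56.170/226.955 × 100 = 24.75%.
M(ZrSiO4) = 183.305 g/mol, so wt% Si = 28.085/183.305 × 100 = 15.32%.
24.75 − 15.32 = 9.43 pp.

9.43 percentage points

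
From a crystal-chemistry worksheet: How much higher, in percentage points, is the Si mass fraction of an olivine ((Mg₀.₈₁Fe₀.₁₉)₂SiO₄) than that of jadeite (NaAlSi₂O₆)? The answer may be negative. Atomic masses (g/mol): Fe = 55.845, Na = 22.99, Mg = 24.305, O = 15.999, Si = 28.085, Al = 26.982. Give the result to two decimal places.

M((Mg₀.₈₁Fe₀.₁₉)₂SiO₄) = 152.676 g/mol, so wt% Si = 28.085/152.676 × 100 = 18.40%.
M(NaAlSi₂O₆) = 202.136 g/mol, so wt% Si = 56.170/202.136 × 100 = 27.79%.
18.40 − 27.79 = -9.39 pp.

-9.39 percentage points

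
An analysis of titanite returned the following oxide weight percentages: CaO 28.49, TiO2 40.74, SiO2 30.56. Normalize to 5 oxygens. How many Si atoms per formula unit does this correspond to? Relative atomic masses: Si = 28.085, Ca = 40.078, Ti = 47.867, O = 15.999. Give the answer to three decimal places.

CaO (M=56.077): mol = 0.50805; Ca = 0.50805, O = 0.50805.
TiO2 (M=79.865): mol = 0.51011; Ti = 0.51011, O = 1.02022.
SiO2 (M=60.083): mol = 0.50863; Si = 0.50863, O = 1.01726.
ΣO = 2.54553; factor = 5/ΣO = 1.96423.
Si apfu = 0.50863 × 1.96423 = 0.999.

0.999 Si apfu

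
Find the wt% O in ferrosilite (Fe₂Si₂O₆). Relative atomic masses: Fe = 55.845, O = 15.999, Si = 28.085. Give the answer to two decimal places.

36.38 weight percent

Molar mass of Fe₂Si₂O₆: 2*55.845 + 2*28.085 + 6*15.999 = 263.854 g/mol.
Mass of O per formula unit: 6 × 15.999 = 95.994 g.
Weight fraction O = 95.994 / 263.854 = 0.3638.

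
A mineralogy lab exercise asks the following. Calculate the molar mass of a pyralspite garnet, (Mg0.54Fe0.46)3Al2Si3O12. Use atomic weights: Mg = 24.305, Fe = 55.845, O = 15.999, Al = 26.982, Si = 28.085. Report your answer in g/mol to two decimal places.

M = 1.62(24.305) + 1.38(55.845) + 2(26.982) + 3(28.085) + 12(15.999)

446.65 g/mol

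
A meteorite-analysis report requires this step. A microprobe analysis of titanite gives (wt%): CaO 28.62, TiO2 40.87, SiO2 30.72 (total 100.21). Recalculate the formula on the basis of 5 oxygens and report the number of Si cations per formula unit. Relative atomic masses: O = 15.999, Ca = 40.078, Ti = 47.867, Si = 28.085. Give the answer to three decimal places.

1.000 Si apfu

CaO (M=56.077): mol = 0.51037; Ca = 0.51037, O = 0.51037.
TiO2 (M=79.865): mol = 0.51174; Ti = 0.51174, O = 1.02348.
SiO2 (M=60.083): mol = 0.51129; Si = 0.51129, O = 1.02258.
ΣO = 2.55643; factor = 5/ΣO = 1.95585.
Si apfu = 0.51129 × 1.95585 = 1.000.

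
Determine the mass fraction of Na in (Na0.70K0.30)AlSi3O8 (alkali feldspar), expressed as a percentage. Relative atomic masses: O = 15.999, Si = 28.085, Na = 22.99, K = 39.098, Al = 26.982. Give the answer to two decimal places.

6.03 mass %

Formula mass = 0.70*22.99 + 0.30*39.098 + 1*26.982 + 3*28.085 + 8*15.999 = 267.051 g/mol, of which 16.093 g is Na.
So Na makes up 16.093/267.051 = 0.0603 of the mass, i.e. 6.03%.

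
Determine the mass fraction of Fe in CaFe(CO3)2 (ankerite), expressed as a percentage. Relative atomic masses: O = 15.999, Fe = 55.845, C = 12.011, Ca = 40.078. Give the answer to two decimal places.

Formula mass = 1*40.078 + 1*55.845 + 2*12.011 + 6*15.999 = 215.939 g/mol, of which 55.845 g is Fe.
So Fe makes up 55.845/215.939 = 0.2586 of the mass, i.e. 25.86%.

25.86 wt%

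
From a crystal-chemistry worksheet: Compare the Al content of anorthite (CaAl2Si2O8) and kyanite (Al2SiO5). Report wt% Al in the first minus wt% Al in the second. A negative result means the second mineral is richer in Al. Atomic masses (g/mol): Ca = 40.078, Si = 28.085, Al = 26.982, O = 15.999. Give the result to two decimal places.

Al in CaAl2Si2O8: molar mass 278.204 g/mol; 2×26.982 = 53.964 g → 19.40 wt%.
Al in Al2SiO5: molar mass 162.044 g/mol; 2×26.982 = 53.964 g → 33.30 wt%.
Difference = 19.40 − 33.30 = -13.90 percentage points.

-13.90 percentage points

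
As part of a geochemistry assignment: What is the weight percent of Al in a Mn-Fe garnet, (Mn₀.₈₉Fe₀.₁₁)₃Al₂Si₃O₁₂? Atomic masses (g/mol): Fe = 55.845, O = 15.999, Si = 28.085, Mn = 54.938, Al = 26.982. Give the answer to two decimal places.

10.89 wt%

Molar mass of (Mn₀.₈₉Fe₀.₁₁)₃Al₂Si₃O₁₂: 2.67*54.938 + 0.33*55.845 + 2*26.982 + 3*28.085 + 12*15.999 = 495.320 g/mol.
Mass of Al per formula unit: 2 × 26.982 = 53.964 g.
Weight fraction Al = 53.964 / 495.320 = 0.1089.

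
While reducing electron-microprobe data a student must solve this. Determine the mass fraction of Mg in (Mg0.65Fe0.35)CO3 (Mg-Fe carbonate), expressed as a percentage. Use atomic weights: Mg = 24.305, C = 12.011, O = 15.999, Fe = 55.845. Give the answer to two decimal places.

Molar mass of (Mg0.65Fe0.35)CO3: 0.65·24.305 + 0.35·55.845 + 1·12.011 + 3·15.999 = 95.352 g/mol.
Mass of Mg per formula unit: 0.65 × 24.305 = 15.798 g.
Weight fraction Mg = 15.798 / 95.352 = 0.1657.

16.57 weight percent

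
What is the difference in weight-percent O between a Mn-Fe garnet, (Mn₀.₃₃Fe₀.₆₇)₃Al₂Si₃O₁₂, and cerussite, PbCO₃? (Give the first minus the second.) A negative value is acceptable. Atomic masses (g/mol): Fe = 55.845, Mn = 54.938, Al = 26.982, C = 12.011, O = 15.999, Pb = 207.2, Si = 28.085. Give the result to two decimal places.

O in (Mn₀.₃₃Fe₀.₆₇)₃Al₂Si₃O₁₂: molar mass 496.844 g/mol; 12×15.999 = 191.988 g → 38.64 wt%.
O in PbCO₃: molar mass 267.208 g/mol; 3×15.999 = 47.997 g → 17.96 wt%.
Difference = 38.64 − 17.96 = 20.68 percentage points.

20.68 percentage points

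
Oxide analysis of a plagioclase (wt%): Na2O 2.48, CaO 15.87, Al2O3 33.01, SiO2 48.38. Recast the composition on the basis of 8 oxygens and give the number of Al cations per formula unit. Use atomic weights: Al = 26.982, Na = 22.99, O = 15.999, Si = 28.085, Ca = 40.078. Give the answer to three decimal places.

Na2O: 2.48/61.979 = 0.04001 mol → 0.08002 mol Na, 0.04001 mol O.
CaO: 15.87/56.077 = 0.28300 mol → 0.28300 mol Ca, 0.28300 mol O.
Al2O3: 33.01/101.961 = 0.32375 mol → 0.64750 mol Al, 0.97125 mol O.
SiO2: 48.38/60.083 = 0.80522 mol → 0.80522 mol Si, 1.61044 mol O.
Total oxygen = 2.90470 mol. Normalization factor = 8/2.90470 = 2.75416.
Al per 8 O = 0.64750 × 2.75416 = 1.783.

1.783 Al apfu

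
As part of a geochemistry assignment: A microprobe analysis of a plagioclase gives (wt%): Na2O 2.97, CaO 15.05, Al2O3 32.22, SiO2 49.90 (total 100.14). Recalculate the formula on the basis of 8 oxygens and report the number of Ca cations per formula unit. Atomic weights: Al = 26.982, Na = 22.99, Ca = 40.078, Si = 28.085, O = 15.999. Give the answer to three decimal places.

Na2O: 2.97/61.979 = 0.04792 mol → 0.09584 mol Na, 0.04792 mol O.
CaO: 15.05/56.077 = 0.26838 mol → 0.26838 mol Ca, 0.26838 mol O.
Al2O3: 32.22/101.961 = 0.31600 mol → 0.63200 mol Al, 0.94800 mol O.
SiO2: 49.90/60.083 = 0.83052 mol → 0.83052 mol Si, 1.66104 mol O.
Total oxygen = 2.92534 mol. Normalization factor = 8/2.92534 = 2.73472.
Ca per 8 O = 0.26838 × 2.73472 = 0.734.

0.734 Ca apfu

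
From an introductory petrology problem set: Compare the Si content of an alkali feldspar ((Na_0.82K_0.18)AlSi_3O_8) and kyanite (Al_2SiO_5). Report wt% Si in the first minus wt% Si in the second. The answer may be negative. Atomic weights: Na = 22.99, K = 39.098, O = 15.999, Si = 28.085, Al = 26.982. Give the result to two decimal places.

14.45 percentage points

M((Na_0.82K_0.18)AlSi_3O_8) = 265.118 g/mol, so wt% Si = 84.255/265.118 × 100 = 31.78%.
M(Al_2SiO_5) = 162.044 g/mol, so wt% Si = 28.085/162.044 × 100 = 17.33%.
31.78 − 17.33 = 14.45 pp.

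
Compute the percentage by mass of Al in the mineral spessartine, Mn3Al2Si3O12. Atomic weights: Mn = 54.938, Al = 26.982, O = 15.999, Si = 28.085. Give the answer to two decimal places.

10.90 mass %

Molar mass of Mn3Al2Si3O12: 3·54.938 + 2·26.982 + 3·28.085 + 12·15.999 = 495.021 g/mol.
Mass of Al per formula unit: 2 × 26.982 = 53.964 g.
Weight fraction Al = 53.964 / 495.021 = 0.1090.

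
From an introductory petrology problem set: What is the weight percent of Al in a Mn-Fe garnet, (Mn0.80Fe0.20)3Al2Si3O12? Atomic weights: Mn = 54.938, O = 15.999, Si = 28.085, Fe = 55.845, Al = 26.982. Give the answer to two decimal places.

Molar mass of (Mn0.80Fe0.20)3Al2Si3O12: 2.40*54.938 + 0.60*55.845 + 2*26.982 + 3*28.085 + 12*15.999 = 495.565 g/mol.
Mass of Al per formula unit: 2 × 26.982 = 53.964 g.
Weight fraction Al = 53.964 / 495.565 = 0.1089.

10.89 weight percent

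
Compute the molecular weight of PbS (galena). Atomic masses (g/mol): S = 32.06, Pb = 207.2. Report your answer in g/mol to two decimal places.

Pb: 1 × 207.2 = 207.2000
S: 1 × 32.06 = 32.0600
Summing the contributions gives the formula mass.

239.26 g/mol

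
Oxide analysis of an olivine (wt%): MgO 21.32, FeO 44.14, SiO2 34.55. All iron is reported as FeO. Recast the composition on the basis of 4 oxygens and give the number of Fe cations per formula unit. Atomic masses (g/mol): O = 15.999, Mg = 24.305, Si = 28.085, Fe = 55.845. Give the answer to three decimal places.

1.072 Fe apfu

21.32 wt% MgO ÷ 40.304 g/mol = 0.52898 mol, giving 0.52898 Mg and 0.52898 O.
44.14 wt% FeO ÷ 71.844 g/mol = 0.61439 mol, giving 0.61439 Fe and 0.61439 O.
34.55 wt% SiO2 ÷ 60.083 g/mol = 0.57504 mol, giving 0.57504 Si and 1.15008 O.
Oxygen sums to 2.29345; scaling by 4/2.29345 = 1.74410 puts the formula on 4 O.
Fe: 0.61439 × 1.74410 = 1.072 atoms per formula unit.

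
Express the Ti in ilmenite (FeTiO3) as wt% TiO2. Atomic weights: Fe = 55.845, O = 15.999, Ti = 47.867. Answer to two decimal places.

52.64 wt%

Formula mass = 151.709 g/mol.
1 Ti → 1.0000 mol TiO2 per formula unit; M(TiO2) = 79.865, so TiO2 mass = 79.865 g.
79.865/151.709 × 100 = 52.64 wt%.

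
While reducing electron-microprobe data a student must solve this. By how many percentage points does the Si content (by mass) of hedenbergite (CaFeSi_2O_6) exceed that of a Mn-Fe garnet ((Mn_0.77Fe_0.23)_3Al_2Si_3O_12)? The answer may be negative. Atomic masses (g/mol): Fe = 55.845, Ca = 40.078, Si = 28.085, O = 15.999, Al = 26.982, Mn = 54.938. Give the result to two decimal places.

Si in CaFeSi_2O_6: molar mass 248.087 g/mol; 2×28.085 = 56.170 g → 22.64 wt%.
Si in (Mn_0.77Fe_0.23)_3Al_2Si_3O_12: molar mass 495.647 g/mol; 3×28.085 = 84.255 g → 17.00 wt%.
Difference = 22.64 − 17.00 = 5.64 percentage points.

5.64 percentage points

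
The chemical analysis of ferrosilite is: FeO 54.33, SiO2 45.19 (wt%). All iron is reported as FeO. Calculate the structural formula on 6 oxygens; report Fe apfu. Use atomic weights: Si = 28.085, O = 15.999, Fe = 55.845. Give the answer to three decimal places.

2.007 Fe apfu

FeO (M=71.844): mol = 0.75622; Fe = 0.75622, O = 0.75622.
SiO2 (M=60.083): mol = 0.75213; Si = 0.75213, O = 1.50426.
ΣO = 2.26048; factor = 6/ΣO = 2.65430.
Fe apfu = 0.75622 × 2.65430 = 2.007.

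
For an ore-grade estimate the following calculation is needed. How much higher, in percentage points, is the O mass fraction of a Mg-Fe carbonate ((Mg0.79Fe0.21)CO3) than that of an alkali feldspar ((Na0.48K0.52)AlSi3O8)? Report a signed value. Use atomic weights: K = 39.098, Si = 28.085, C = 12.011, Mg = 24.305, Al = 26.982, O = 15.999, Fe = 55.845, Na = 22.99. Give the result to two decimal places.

O in (Mg0.79Fe0.21)CO3: molar mass 90.936 g/mol; 3×15.999 = 47.997 g → 52.78 wt%.
O in (Na0.48K0.52)AlSi3O8: molar mass 270.595 g/mol; 8×15.999 = 127.992 g → 47.30 wt%.
Difference = 52.78 − 47.30 = 5.48 percentage points.

5.48 percentage points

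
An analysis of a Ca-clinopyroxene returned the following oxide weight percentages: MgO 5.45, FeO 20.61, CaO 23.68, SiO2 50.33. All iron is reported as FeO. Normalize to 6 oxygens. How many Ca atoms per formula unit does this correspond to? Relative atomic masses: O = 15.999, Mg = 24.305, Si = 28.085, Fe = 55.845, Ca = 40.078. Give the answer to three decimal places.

1.006 Ca apfu

MgO (M=40.304): mol = 0.13522; Mg = 0.13522, O = 0.13522.
FeO (M=71.844): mol = 0.28687; Fe = 0.28687, O = 0.28687.
CaO (M=56.077): mol = 0.42228; Ca = 0.42228, O = 0.42228.
SiO2 (M=60.083): mol = 0.83767; Si = 0.83767, O = 1.67534.
ΣO = 2.51971; factor = 6/ΣO = 2.38123.
Ca apfu = 0.42228 × 2.38123 = 1.006.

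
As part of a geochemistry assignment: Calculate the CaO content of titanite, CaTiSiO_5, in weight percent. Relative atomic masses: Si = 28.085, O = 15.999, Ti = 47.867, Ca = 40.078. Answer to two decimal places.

Molar mass of CaTiSiO_5 = 1*40.078 + 1*47.867 + 1*28.085 + 5*15.999 = 196.025 g/mol.
Each formula unit contains 1 Ca, equivalent to 1/1 = 1.0000 mol CaO.
M(CaO) = 1×40.078 + 1×15.999 = 56.077 g/mol.
Mass of CaO per formula unit = 1.0000 × 56.077 = 56.077 g.
CaO wt% = 56.077 / 196.025 × 100 = 28.61%.

28.61 wt%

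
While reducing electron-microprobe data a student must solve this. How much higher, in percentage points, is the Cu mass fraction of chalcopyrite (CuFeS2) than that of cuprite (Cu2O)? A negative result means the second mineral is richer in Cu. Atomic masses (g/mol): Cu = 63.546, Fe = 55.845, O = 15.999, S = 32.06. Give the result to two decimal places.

-54.19 percentage points

M(CuFeS2) = 183.511 g/mol, so wt% Cu = 63.546/183.511 × 100 = 34.63%.
M(Cu2O) = 143.091 g/mol, so wt% Cu = 127.092/143.091 × 100 = 88.82%.
34.63 − 88.82 = -54.19 pp.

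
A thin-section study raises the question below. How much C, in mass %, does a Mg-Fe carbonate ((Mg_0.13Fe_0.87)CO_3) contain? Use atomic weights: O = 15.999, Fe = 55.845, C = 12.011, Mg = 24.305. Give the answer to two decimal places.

10.75 mass %

Formula mass = 0.13·24.305 + 0.87·55.845 + 1·12.011 + 3·15.999 = 111.753 g/mol, of which 12.011 g is C.
So C makes up 12.011/111.753 = 0.1075 of the mass, i.e. 10.75%.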